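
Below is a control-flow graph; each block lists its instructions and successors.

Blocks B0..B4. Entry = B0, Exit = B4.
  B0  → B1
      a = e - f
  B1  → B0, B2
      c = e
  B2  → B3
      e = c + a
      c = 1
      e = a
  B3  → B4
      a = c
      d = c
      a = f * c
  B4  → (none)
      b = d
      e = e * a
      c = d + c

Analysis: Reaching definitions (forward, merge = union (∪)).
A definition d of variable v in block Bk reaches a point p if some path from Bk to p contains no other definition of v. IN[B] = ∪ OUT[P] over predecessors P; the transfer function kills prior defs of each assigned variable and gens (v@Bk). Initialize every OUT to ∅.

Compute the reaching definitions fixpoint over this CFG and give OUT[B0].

Answer: {a@B0, c@B1}

Trace:
Converged values:
  B0:  IN={a@B0, c@B1}  OUT={a@B0, c@B1}
  B1:  IN={a@B0, c@B1}  OUT={a@B0, c@B1}
  B2:  IN={a@B0, c@B1}  OUT={a@B0, c@B2, e@B2}
  B3:  IN={a@B0, c@B2, e@B2}  OUT={a@B3, c@B2, d@B3, e@B2}
  B4:  IN={a@B3, c@B2, d@B3, e@B2}  OUT={a@B3, b@B4, c@B4, d@B3, e@B4}

Merge at B0 (entry node, so the boundary value {} is joined with the incoming edge(s)): IN[B0] = {} ⊔ OUT[B1] = {a@B0, c@B1}
Applying B0's transfer function to that IN value gives OUT[B0] (row B0 above).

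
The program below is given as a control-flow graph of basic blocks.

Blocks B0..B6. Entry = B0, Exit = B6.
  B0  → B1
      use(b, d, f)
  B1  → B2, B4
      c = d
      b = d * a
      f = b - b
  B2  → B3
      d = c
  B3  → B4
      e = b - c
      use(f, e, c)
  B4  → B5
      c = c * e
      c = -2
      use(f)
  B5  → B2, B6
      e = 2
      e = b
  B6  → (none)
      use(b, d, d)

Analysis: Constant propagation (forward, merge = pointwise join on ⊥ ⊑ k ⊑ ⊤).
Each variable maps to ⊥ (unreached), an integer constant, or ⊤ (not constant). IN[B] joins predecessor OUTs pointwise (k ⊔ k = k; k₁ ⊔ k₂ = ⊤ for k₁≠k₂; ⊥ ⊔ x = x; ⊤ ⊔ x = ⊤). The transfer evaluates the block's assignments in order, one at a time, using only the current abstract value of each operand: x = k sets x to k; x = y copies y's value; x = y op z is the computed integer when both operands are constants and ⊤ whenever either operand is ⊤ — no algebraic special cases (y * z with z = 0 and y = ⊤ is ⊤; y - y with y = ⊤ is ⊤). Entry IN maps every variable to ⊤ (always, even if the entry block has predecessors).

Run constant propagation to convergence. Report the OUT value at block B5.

Answer: {a: ⊤, b: ⊤, c: -2, d: ⊤, e: ⊤, f: ⊤}

Derivation:
Converged values:
  B0: | IN=(all ⊤) | OUT=(all ⊤)
  B1: | IN=(all ⊤) | OUT=(all ⊤)
  B2: | IN=(all ⊤) | OUT=(all ⊤)
  B3: | IN=(all ⊤) | OUT=(all ⊤)
  B4: | IN=(all ⊤) | OUT={c:-2; rest ⊤}
  B5: | IN={c:-2; rest ⊤} | OUT={c:-2; rest ⊤}
  B6: | IN={c:-2; rest ⊤} | OUT={c:-2; rest ⊤}

Merge at B5: IN[B5] = OUT[B4] = {a: ⊤, b: ⊤, c: -2, d: ⊤, e: ⊤, f: ⊤}
Applying B5's transfer function to that IN value gives OUT[B5] (row B5 above).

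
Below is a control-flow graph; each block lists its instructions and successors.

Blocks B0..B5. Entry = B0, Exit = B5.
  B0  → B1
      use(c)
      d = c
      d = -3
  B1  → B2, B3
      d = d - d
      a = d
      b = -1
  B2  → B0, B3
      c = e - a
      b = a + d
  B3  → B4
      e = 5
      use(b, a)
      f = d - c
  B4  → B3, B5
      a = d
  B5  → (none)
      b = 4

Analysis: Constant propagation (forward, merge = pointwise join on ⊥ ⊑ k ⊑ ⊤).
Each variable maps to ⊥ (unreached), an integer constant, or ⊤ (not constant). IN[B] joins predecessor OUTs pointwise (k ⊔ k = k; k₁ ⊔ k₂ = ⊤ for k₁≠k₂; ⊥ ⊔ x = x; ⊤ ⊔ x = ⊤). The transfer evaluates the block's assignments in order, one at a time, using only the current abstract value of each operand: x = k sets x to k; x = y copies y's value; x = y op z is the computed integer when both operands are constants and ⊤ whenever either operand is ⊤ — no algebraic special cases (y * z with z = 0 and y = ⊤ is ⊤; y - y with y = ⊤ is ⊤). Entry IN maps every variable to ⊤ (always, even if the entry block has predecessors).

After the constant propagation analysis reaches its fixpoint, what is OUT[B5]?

Answer: {a: 0, b: 4, c: ⊤, d: 0, e: 5, f: ⊤}

Working:
Fixpoint table:
  B0: | IN=(all ⊤) | OUT={d:-3; rest ⊤}
  B1: | IN={d:-3; rest ⊤} | OUT={a:0, b:-1, d:0; rest ⊤}
  B2: | IN={a:0, b:-1, d:0; rest ⊤} | OUT={a:0, b:0, d:0; rest ⊤}
  B3: | IN={a:0, d:0; rest ⊤} | OUT={a:0, d:0, e:5; rest ⊤}
  B4: | IN={a:0, d:0, e:5; rest ⊤} | OUT={a:0, d:0, e:5; rest ⊤}
  B5: | IN={a:0, d:0, e:5; rest ⊤} | OUT={a:0, b:4, d:0, e:5; rest ⊤}

Merge at B5: IN[B5] = OUT[B4] = {a: 0, b: ⊤, c: ⊤, d: 0, e: 5, f: ⊤}
Applying B5's transfer function to that IN value gives OUT[B5] (row B5 above).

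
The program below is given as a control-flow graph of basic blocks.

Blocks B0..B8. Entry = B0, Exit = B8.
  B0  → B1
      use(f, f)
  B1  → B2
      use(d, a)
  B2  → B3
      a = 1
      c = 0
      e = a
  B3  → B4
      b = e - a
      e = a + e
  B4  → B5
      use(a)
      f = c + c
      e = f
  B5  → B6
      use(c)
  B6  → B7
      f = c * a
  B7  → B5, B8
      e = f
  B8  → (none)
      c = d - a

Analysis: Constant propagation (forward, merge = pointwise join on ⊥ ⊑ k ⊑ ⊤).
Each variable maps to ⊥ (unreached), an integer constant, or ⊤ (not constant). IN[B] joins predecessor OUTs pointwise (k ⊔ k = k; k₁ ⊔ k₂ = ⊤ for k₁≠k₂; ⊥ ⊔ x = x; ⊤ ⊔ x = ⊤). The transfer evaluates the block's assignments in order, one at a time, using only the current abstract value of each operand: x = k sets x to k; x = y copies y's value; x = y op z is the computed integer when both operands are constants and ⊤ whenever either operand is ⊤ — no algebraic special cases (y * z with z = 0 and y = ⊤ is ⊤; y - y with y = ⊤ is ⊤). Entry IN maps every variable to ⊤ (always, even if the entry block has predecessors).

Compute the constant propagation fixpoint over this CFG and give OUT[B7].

Answer: {a: 1, b: 0, c: 0, d: ⊤, e: 0, f: 0}

Trace:
Per-block solution:
  B0:   IN=(all ⊤)   OUT=(all ⊤)
  B1:   IN=(all ⊤)   OUT=(all ⊤)
  B2:   IN=(all ⊤)   OUT={a:1, c:0, e:1; rest ⊤}
  B3:   IN={a:1, c:0, e:1; rest ⊤}   OUT={a:1, b:0, c:0, e:2; rest ⊤}
  B4:   IN={a:1, b:0, c:0, e:2; rest ⊤}   OUT={a:1, b:0, c:0, e:0, f:0; rest ⊤}
  B5:   IN={a:1, b:0, c:0, e:0, f:0; rest ⊤}   OUT={a:1, b:0, c:0, e:0, f:0; rest ⊤}
  B6:   IN={a:1, b:0, c:0, e:0, f:0; rest ⊤}   OUT={a:1, b:0, c:0, e:0, f:0; rest ⊤}
  B7:   IN={a:1, b:0, c:0, e:0, f:0; rest ⊤}   OUT={a:1, b:0, c:0, e:0, f:0; rest ⊤}
  B8:   IN={a:1, b:0, c:0, e:0, f:0; rest ⊤}   OUT={a:1, b:0, e:0, f:0; rest ⊤}

Merge at B7: IN[B7] = OUT[B6] = {a: 1, b: 0, c: 0, d: ⊤, e: 0, f: 0}
Applying B7's transfer function to that IN value gives OUT[B7] (row B7 above).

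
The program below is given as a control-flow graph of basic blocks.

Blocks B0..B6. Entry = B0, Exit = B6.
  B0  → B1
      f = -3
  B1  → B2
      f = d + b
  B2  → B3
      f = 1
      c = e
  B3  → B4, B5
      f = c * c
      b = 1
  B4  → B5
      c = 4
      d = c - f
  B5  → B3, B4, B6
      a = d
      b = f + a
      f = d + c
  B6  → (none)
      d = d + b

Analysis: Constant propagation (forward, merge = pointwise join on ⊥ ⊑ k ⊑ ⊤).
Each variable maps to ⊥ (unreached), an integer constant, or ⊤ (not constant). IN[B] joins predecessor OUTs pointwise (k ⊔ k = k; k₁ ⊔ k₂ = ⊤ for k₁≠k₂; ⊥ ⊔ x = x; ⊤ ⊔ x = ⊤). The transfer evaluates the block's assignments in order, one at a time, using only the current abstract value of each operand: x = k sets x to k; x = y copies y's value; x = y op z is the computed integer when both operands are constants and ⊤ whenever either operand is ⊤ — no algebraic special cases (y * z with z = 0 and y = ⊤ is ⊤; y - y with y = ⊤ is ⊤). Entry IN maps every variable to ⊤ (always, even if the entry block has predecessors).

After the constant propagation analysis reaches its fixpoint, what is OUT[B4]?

Answer: {a: ⊤, b: ⊤, c: 4, d: ⊤, e: ⊤, f: ⊤}

Working:
Per-block solution:
  B0: | IN=(all ⊤) | OUT={f:-3; rest ⊤}
  B1: | IN={f:-3; rest ⊤} | OUT=(all ⊤)
  B2: | IN=(all ⊤) | OUT={f:1; rest ⊤}
  B3: | IN=(all ⊤) | OUT={b:1; rest ⊤}
  B4: | IN=(all ⊤) | OUT={c:4; rest ⊤}
  B5: | IN=(all ⊤) | OUT=(all ⊤)
  B6: | IN=(all ⊤) | OUT=(all ⊤)

Merge at B4: IN[B4] = OUT[B3] ⊔ OUT[B5] = {a: ⊤, b: ⊤, c: ⊤, d: ⊤, e: ⊤, f: ⊤}
Applying B4's transfer function to that IN value gives OUT[B4] (row B4 above).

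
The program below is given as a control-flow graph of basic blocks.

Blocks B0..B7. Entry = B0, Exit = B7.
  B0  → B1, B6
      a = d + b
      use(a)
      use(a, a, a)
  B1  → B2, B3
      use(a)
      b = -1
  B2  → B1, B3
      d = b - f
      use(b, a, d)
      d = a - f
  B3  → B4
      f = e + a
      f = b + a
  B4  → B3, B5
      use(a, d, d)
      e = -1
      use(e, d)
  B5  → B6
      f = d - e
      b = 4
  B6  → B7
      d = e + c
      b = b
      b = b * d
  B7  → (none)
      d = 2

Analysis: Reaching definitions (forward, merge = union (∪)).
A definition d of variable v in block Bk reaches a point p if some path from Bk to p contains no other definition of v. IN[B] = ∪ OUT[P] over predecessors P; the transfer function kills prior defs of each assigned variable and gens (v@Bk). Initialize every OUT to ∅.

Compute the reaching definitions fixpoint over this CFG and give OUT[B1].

Per-block solution:
  B0:   IN={}   OUT={a@B0}
  B1:   IN={a@B0, b@B1, d@B2}   OUT={a@B0, b@B1, d@B2}
  B2:   IN={a@B0, b@B1, d@B2}   OUT={a@B0, b@B1, d@B2}
  B3:   IN={a@B0, b@B1, d@B2, e@B4, f@B3}   OUT={a@B0, b@B1, d@B2, e@B4, f@B3}
  B4:   IN={a@B0, b@B1, d@B2, e@B4, f@B3}   OUT={a@B0, b@B1, d@B2, e@B4, f@B3}
  B5:   IN={a@B0, b@B1, d@B2, e@B4, f@B3}   OUT={a@B0, b@B5, d@B2, e@B4, f@B5}
  B6:   IN={a@B0, b@B5, d@B2, e@B4, f@B5}   OUT={a@B0, b@B6, d@B6, e@B4, f@B5}
  B7:   IN={a@B0, b@B6, d@B6, e@B4, f@B5}   OUT={a@B0, b@B6, d@B7, e@B4, f@B5}

Merge at B1: IN[B1] = OUT[B0] ⊔ OUT[B2] = {a@B0, b@B1, d@B2}
Applying B1's transfer function to that IN value gives OUT[B1] (row B1 above).

Answer: {a@B0, b@B1, d@B2}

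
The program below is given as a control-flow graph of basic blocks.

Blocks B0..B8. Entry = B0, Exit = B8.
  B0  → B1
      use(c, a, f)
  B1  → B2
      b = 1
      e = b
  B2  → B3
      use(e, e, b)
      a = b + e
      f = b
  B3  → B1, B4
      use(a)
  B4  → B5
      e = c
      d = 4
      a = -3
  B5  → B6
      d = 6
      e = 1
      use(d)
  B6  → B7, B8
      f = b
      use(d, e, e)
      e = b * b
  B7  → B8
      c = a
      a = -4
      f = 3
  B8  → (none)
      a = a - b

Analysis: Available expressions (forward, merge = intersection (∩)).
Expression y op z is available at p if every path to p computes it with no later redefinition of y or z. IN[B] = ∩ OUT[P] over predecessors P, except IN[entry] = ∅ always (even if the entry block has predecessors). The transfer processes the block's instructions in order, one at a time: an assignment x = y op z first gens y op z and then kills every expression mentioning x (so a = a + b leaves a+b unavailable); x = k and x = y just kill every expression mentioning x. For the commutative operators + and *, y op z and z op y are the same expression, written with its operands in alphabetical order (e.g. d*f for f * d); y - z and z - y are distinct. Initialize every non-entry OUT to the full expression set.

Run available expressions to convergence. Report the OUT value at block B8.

Fixpoint table:
  B0: | IN={} | OUT={}
  B1: | IN={} | OUT={}
  B2: | IN={} | OUT={b+e}
  B3: | IN={b+e} | OUT={b+e}
  B4: | IN={b+e} | OUT={}
  B5: | IN={} | OUT={}
  B6: | IN={} | OUT={b*b}
  B7: | IN={b*b} | OUT={b*b}
  B8: | IN={b*b} | OUT={b*b}

Merge at B8: IN[B8] = OUT[B6] ∩ OUT[B7] = {b*b}
Applying B8's transfer function to that IN value gives OUT[B8] (row B8 above).

Answer: {b*b}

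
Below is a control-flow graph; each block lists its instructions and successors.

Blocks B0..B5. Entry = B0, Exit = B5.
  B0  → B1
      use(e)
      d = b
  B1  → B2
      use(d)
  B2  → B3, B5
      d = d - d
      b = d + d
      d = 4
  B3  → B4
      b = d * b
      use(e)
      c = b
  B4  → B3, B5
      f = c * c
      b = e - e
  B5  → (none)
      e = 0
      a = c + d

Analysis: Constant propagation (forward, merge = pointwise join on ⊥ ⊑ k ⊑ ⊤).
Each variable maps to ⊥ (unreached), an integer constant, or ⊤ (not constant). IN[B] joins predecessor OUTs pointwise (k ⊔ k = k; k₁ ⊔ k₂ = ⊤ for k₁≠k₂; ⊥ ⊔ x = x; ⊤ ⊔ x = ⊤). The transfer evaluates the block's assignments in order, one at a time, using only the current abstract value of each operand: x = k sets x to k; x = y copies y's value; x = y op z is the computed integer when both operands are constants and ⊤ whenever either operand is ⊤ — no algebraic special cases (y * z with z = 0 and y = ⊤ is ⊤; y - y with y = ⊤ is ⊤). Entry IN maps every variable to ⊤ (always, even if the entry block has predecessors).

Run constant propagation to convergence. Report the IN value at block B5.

Answer: {a: ⊤, b: ⊤, c: ⊤, d: 4, e: ⊤, f: ⊤}

Working:
Per-block solution:
  B0: | IN=(all ⊤) | OUT=(all ⊤)
  B1: | IN=(all ⊤) | OUT=(all ⊤)
  B2: | IN=(all ⊤) | OUT={d:4; rest ⊤}
  B3: | IN={d:4; rest ⊤} | OUT={d:4; rest ⊤}
  B4: | IN={d:4; rest ⊤} | OUT={d:4; rest ⊤}
  B5: | IN={d:4; rest ⊤} | OUT={d:4, e:0; rest ⊤}

Merge at B5: IN[B5] = OUT[B2] ⊔ OUT[B4] = {a: ⊤, b: ⊤, c: ⊤, d: 4, e: ⊤, f: ⊤}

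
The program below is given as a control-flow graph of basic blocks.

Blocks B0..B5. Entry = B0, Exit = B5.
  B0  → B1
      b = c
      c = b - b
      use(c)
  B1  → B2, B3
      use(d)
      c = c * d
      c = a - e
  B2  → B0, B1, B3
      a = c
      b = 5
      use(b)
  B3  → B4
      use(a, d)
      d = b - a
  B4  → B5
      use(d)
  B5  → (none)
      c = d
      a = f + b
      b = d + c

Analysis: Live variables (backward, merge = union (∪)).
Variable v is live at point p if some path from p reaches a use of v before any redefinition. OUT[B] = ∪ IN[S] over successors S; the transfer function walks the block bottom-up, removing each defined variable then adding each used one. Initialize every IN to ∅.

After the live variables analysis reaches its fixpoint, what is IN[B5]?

Answer: {b, d, f}

Working:
Per-block solution:
  B0:  IN={a, c, d, e, f}  OUT={a, b, c, d, e, f}
  B1:  IN={a, b, c, d, e, f}  OUT={a, b, c, d, e, f}
  B2:  IN={c, d, e, f}  OUT={a, b, c, d, e, f}
  B3:  IN={a, b, d, f}  OUT={b, d, f}
  B4:  IN={b, d, f}  OUT={b, d, f}
  B5:  IN={b, d, f}  OUT={}

B5 is the boundary node: OUT[B5] = {}
Applying B5's transfer function to that OUT value gives IN[B5] (row B5 above).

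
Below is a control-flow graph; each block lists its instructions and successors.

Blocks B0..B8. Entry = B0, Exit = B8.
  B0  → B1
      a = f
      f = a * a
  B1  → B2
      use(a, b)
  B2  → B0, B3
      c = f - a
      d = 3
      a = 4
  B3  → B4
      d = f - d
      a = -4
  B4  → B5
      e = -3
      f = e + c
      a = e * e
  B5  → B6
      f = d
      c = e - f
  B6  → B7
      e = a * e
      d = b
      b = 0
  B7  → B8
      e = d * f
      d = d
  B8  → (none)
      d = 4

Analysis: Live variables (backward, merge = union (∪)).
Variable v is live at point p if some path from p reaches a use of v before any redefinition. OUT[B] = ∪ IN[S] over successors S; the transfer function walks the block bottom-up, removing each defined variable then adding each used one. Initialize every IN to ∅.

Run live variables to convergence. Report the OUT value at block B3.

Answer: {b, c, d}

Trace:
Per-block solution:
  B0:   IN={b, f}   OUT={a, b, f}
  B1:   IN={a, b, f}   OUT={a, b, f}
  B2:   IN={a, b, f}   OUT={b, c, d, f}
  B3:   IN={b, c, d, f}   OUT={b, c, d}
  B4:   IN={b, c, d}   OUT={a, b, d, e}
  B5:   IN={a, b, d, e}   OUT={a, b, e, f}
  B6:   IN={a, b, e, f}   OUT={d, f}
  B7:   IN={d, f}   OUT={}
  B8:   IN={}   OUT={}

Merge at B3: OUT[B3] = IN[B4] = {b, c, d}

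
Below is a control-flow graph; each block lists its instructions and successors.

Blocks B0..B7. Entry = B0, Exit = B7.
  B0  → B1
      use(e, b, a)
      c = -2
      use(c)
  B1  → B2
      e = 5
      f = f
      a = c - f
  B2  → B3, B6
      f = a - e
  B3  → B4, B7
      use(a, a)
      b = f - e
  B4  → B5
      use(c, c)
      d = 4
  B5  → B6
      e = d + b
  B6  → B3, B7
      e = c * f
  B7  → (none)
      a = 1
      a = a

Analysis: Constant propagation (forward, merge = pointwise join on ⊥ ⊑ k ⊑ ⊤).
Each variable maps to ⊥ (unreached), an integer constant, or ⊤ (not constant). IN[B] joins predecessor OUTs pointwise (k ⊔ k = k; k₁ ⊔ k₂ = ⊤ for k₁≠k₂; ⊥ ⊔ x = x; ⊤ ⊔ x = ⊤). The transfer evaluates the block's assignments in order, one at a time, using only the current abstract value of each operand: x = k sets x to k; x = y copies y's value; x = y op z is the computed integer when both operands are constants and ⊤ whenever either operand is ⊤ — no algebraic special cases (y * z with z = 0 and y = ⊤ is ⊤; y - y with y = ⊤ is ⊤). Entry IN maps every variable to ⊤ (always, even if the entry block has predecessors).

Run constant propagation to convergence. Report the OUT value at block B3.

Answer: {a: ⊤, b: ⊤, c: -2, d: ⊤, e: ⊤, f: ⊤}

Derivation:
Per-block solution:
  B0:  IN=(all ⊤)  OUT={c:-2; rest ⊤}
  B1:  IN={c:-2; rest ⊤}  OUT={c:-2, e:5; rest ⊤}
  B2:  IN={c:-2, e:5; rest ⊤}  OUT={c:-2, e:5; rest ⊤}
  B3:  IN={c:-2; rest ⊤}  OUT={c:-2; rest ⊤}
  B4:  IN={c:-2; rest ⊤}  OUT={c:-2, d:4; rest ⊤}
  B5:  IN={c:-2, d:4; rest ⊤}  OUT={c:-2, d:4; rest ⊤}
  B6:  IN={c:-2; rest ⊤}  OUT={c:-2; rest ⊤}
  B7:  IN={c:-2; rest ⊤}  OUT={a:1, c:-2; rest ⊤}

Merge at B3: IN[B3] = OUT[B2] ⊔ OUT[B6] = {a: ⊤, b: ⊤, c: -2, d: ⊤, e: ⊤, f: ⊤}
Applying B3's transfer function to that IN value gives OUT[B3] (row B3 above).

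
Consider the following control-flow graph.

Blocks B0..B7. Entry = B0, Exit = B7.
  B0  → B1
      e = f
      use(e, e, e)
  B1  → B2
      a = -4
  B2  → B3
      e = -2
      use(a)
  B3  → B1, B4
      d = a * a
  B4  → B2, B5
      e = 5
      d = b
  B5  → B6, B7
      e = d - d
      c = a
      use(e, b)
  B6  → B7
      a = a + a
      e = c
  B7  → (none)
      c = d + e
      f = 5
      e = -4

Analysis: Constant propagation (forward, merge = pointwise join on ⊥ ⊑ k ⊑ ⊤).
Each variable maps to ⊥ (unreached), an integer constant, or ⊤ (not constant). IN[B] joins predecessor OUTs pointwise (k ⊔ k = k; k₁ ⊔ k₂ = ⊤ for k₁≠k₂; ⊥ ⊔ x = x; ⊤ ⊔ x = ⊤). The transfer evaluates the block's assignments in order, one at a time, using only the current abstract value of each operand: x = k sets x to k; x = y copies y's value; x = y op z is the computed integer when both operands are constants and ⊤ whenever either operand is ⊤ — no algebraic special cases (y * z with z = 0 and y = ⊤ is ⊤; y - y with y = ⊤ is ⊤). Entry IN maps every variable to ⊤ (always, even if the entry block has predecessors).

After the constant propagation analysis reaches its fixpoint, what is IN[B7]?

Per-block solution:
  B0:  IN=(all ⊤)  OUT=(all ⊤)
  B1:  IN=(all ⊤)  OUT={a:-4; rest ⊤}
  B2:  IN={a:-4; rest ⊤}  OUT={a:-4, e:-2; rest ⊤}
  B3:  IN={a:-4, e:-2; rest ⊤}  OUT={a:-4, d:16, e:-2; rest ⊤}
  B4:  IN={a:-4, d:16, e:-2; rest ⊤}  OUT={a:-4, e:5; rest ⊤}
  B5:  IN={a:-4, e:5; rest ⊤}  OUT={a:-4, c:-4; rest ⊤}
  B6:  IN={a:-4, c:-4; rest ⊤}  OUT={a:-8, c:-4, e:-4; rest ⊤}
  B7:  IN={c:-4; rest ⊤}  OUT={e:-4, f:5; rest ⊤}

Merge at B7: IN[B7] = OUT[B5] ⊔ OUT[B6] = {a: ⊤, b: ⊤, c: -4, d: ⊤, e: ⊤, f: ⊤}

Answer: {a: ⊤, b: ⊤, c: -4, d: ⊤, e: ⊤, f: ⊤}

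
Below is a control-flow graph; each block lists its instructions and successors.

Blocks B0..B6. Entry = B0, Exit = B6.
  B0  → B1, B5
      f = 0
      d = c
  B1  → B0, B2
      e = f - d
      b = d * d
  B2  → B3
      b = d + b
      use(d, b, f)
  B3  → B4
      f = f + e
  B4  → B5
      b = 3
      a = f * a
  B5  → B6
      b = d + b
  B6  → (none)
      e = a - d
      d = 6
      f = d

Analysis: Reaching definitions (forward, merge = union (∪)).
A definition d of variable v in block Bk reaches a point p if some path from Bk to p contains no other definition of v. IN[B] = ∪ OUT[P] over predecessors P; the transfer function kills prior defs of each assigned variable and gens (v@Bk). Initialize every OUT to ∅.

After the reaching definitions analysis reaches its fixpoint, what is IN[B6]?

Answer: {a@B4, b@B5, d@B0, e@B1, f@B0, f@B3}

Trace:
Per-block solution:
  B0:  IN={b@B1, d@B0, e@B1, f@B0}  OUT={b@B1, d@B0, e@B1, f@B0}
  B1:  IN={b@B1, d@B0, e@B1, f@B0}  OUT={b@B1, d@B0, e@B1, f@B0}
  B2:  IN={b@B1, d@B0, e@B1, f@B0}  OUT={b@B2, d@B0, e@B1, f@B0}
  B3:  IN={b@B2, d@B0, e@B1, f@B0}  OUT={b@B2, d@B0, e@B1, f@B3}
  B4:  IN={b@B2, d@B0, e@B1, f@B3}  OUT={a@B4, b@B4, d@B0, e@B1, f@B3}
  B5:  IN={a@B4, b@B1, b@B4, d@B0, e@B1, f@B0, f@B3}  OUT={a@B4, b@B5, d@B0, e@B1, f@B0, f@B3}
  B6:  IN={a@B4, b@B5, d@B0, e@B1, f@B0, f@B3}  OUT={a@B4, b@B5, d@B6, e@B6, f@B6}

Merge at B6: IN[B6] = OUT[B5] = {a@B4, b@B5, d@B0, e@B1, f@B0, f@B3}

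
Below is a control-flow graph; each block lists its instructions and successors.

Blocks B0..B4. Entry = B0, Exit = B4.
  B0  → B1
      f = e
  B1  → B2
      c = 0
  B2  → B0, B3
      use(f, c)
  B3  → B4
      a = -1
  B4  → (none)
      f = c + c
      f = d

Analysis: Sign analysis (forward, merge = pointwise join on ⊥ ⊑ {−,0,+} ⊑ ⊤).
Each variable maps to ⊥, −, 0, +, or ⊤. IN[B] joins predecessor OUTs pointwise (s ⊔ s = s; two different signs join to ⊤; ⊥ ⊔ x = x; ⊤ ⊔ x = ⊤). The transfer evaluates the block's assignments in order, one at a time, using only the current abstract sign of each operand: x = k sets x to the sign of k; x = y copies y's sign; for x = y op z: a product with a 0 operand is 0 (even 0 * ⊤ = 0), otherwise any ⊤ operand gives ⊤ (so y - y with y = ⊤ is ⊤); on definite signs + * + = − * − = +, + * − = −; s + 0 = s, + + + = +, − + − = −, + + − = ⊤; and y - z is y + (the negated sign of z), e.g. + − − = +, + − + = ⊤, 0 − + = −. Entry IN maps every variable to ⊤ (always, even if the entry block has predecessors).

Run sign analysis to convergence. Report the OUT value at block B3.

Per-block solution:
  B0: | IN=(all ⊤) | OUT=(all ⊤)
  B1: | IN=(all ⊤) | OUT={c:0; rest ⊤}
  B2: | IN={c:0; rest ⊤} | OUT={c:0; rest ⊤}
  B3: | IN={c:0; rest ⊤} | OUT={a:-, c:0; rest ⊤}
  B4: | IN={a:-, c:0; rest ⊤} | OUT={a:-, c:0; rest ⊤}

Merge at B3: IN[B3] = OUT[B2] = {a: ⊤, b: ⊤, c: 0, d: ⊤, e: ⊤, f: ⊤}
Applying B3's transfer function to that IN value gives OUT[B3] (row B3 above).

Answer: {a: -, b: ⊤, c: 0, d: ⊤, e: ⊤, f: ⊤}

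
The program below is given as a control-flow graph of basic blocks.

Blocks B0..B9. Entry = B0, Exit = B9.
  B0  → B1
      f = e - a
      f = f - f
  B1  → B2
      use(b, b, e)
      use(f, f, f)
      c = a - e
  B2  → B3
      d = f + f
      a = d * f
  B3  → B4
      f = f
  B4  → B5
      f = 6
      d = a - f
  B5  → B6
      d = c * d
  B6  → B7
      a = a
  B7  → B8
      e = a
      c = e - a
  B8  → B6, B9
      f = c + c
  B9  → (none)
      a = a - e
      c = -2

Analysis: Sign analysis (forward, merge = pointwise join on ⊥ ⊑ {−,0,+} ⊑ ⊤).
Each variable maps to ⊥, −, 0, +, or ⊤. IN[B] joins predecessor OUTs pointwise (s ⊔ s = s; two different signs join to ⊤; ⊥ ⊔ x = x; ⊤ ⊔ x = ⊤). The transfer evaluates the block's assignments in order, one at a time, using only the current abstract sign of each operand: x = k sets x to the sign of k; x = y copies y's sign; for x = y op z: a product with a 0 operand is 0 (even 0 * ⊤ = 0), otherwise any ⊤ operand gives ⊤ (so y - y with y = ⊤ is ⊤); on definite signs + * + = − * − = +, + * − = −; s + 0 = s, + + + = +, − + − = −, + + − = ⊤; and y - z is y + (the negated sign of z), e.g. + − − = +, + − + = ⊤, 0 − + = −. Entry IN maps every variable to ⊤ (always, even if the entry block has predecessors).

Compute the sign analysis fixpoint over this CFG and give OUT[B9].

Fixpoint table:
  B0:   IN=(all ⊤)   OUT=(all ⊤)
  B1:   IN=(all ⊤)   OUT=(all ⊤)
  B2:   IN=(all ⊤)   OUT=(all ⊤)
  B3:   IN=(all ⊤)   OUT=(all ⊤)
  B4:   IN=(all ⊤)   OUT={f:+; rest ⊤}
  B5:   IN={f:+; rest ⊤}   OUT={f:+; rest ⊤}
  B6:   IN=(all ⊤)   OUT=(all ⊤)
  B7:   IN=(all ⊤)   OUT=(all ⊤)
  B8:   IN=(all ⊤)   OUT=(all ⊤)
  B9:   IN=(all ⊤)   OUT={c:-; rest ⊤}

Merge at B9: IN[B9] = OUT[B8] = {a: ⊤, b: ⊤, c: ⊤, d: ⊤, e: ⊤, f: ⊤}
Applying B9's transfer function to that IN value gives OUT[B9] (row B9 above).

Answer: {a: ⊤, b: ⊤, c: -, d: ⊤, e: ⊤, f: ⊤}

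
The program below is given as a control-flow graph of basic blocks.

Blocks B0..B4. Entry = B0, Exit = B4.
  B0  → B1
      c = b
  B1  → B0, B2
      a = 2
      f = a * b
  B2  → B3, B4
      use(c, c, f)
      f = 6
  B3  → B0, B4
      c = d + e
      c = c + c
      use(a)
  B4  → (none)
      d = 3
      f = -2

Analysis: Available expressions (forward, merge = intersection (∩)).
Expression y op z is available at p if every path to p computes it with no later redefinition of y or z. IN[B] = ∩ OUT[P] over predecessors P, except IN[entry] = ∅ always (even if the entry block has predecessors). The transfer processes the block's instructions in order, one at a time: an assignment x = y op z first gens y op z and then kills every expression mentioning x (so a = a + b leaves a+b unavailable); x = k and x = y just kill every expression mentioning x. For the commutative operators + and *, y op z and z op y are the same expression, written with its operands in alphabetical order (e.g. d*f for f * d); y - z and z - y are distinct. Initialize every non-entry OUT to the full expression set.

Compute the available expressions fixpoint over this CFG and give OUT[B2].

Answer: {a*b}

Derivation:
Per-block solution:
  B0:   IN={}   OUT={}
  B1:   IN={}   OUT={a*b}
  B2:   IN={a*b}   OUT={a*b}
  B3:   IN={a*b}   OUT={a*b, d+e}
  B4:   IN={a*b}   OUT={a*b}

Merge at B2: IN[B2] = OUT[B1] = {a*b}
Applying B2's transfer function to that IN value gives OUT[B2] (row B2 above).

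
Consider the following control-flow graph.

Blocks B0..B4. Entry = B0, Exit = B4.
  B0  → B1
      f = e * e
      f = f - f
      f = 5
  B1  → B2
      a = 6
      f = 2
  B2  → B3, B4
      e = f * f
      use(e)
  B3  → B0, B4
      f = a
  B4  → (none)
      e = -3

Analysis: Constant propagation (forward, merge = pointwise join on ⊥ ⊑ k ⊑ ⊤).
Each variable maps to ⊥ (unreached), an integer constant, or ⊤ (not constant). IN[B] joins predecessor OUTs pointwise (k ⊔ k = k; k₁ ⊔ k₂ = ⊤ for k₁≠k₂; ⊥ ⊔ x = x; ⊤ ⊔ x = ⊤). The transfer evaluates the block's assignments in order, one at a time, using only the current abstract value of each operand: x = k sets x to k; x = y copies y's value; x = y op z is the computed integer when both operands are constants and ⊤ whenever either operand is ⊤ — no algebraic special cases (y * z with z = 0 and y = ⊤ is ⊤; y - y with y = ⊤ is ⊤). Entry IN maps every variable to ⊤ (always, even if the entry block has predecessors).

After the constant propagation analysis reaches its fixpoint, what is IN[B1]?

Answer: {a: ⊤, b: ⊤, c: ⊤, d: ⊤, e: ⊤, f: 5}

Derivation:
Per-block solution:
  B0:  IN=(all ⊤)  OUT={f:5; rest ⊤}
  B1:  IN={f:5; rest ⊤}  OUT={a:6, f:2; rest ⊤}
  B2:  IN={a:6, f:2; rest ⊤}  OUT={a:6, e:4, f:2; rest ⊤}
  B3:  IN={a:6, e:4, f:2; rest ⊤}  OUT={a:6, e:4, f:6; rest ⊤}
  B4:  IN={a:6, e:4; rest ⊤}  OUT={a:6, e:-3; rest ⊤}

Merge at B1: IN[B1] = OUT[B0] = {a: ⊤, b: ⊤, c: ⊤, d: ⊤, e: ⊤, f: 5}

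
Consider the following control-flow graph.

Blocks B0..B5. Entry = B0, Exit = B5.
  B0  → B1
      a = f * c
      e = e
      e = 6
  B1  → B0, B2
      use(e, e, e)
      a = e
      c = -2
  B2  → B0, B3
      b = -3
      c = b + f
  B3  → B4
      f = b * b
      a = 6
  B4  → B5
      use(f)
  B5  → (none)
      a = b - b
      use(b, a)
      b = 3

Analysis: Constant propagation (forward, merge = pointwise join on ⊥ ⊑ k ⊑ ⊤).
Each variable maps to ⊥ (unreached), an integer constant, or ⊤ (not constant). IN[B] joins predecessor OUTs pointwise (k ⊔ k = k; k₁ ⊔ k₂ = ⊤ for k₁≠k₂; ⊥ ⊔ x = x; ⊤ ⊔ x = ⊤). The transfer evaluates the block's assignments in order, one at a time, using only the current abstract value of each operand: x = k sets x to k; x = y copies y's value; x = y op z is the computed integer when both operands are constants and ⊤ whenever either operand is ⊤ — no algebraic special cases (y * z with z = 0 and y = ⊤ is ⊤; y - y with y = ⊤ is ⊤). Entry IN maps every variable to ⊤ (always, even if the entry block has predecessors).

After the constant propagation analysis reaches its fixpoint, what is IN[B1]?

Answer: {a: ⊤, b: ⊤, c: ⊤, d: ⊤, e: 6, f: ⊤}

Working:
Fixpoint table:
  B0:   IN=(all ⊤)   OUT={e:6; rest ⊤}
  B1:   IN={e:6; rest ⊤}   OUT={a:6, c:-2, e:6; rest ⊤}
  B2:   IN={a:6, c:-2, e:6; rest ⊤}   OUT={a:6, b:-3, e:6; rest ⊤}
  B3:   IN={a:6, b:-3, e:6; rest ⊤}   OUT={a:6, b:-3, e:6, f:9; rest ⊤}
  B4:   IN={a:6, b:-3, e:6, f:9; rest ⊤}   OUT={a:6, b:-3, e:6, f:9; rest ⊤}
  B5:   IN={a:6, b:-3, e:6, f:9; rest ⊤}   OUT={a:0, b:3, e:6, f:9; rest ⊤}

Merge at B1: IN[B1] = OUT[B0] = {a: ⊤, b: ⊤, c: ⊤, d: ⊤, e: 6, f: ⊤}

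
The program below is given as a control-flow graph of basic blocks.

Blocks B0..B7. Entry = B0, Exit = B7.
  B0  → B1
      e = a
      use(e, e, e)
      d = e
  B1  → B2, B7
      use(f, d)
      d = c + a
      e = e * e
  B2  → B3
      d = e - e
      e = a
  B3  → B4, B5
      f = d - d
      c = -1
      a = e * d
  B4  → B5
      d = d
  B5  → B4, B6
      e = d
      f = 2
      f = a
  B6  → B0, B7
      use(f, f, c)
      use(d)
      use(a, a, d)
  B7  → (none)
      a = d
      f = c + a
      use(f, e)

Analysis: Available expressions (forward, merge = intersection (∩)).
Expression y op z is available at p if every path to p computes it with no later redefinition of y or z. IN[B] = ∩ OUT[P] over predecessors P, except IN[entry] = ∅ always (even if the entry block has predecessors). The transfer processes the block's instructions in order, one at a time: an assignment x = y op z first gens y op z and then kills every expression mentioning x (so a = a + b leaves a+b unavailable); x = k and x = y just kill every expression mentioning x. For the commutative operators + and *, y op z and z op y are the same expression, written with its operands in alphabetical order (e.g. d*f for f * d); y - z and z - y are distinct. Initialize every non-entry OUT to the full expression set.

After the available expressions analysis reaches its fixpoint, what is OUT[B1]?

Converged values:
  B0:  IN={}  OUT={}
  B1:  IN={}  OUT={a+c}
  B2:  IN={a+c}  OUT={a+c}
  B3:  IN={a+c}  OUT={d*e, d-d}
  B4:  IN={}  OUT={}
  B5:  IN={}  OUT={}
  B6:  IN={}  OUT={}
  B7:  IN={}  OUT={a+c}

Merge at B1: IN[B1] = OUT[B0] = {}
Applying B1's transfer function to that IN value gives OUT[B1] (row B1 above).

Answer: {a+c}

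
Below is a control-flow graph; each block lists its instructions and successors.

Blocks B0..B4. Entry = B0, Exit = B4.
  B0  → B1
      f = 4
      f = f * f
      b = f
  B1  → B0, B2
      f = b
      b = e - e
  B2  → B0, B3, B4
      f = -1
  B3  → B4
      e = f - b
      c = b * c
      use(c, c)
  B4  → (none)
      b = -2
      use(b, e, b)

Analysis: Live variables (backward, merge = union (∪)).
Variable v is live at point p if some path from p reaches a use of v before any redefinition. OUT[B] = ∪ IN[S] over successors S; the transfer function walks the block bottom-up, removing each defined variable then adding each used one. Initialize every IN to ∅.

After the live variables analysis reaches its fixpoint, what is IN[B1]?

Answer: {b, c, e}

Trace:
Converged values:
  B0:  IN={c, e}  OUT={b, c, e}
  B1:  IN={b, c, e}  OUT={b, c, e}
  B2:  IN={b, c, e}  OUT={b, c, e, f}
  B3:  IN={b, c, f}  OUT={e}
  B4:  IN={e}  OUT={}

Merge at B1: OUT[B1] = IN[B0] ⊔ IN[B2] = {b, c, e}
Applying B1's transfer function to that OUT value gives IN[B1] (row B1 above).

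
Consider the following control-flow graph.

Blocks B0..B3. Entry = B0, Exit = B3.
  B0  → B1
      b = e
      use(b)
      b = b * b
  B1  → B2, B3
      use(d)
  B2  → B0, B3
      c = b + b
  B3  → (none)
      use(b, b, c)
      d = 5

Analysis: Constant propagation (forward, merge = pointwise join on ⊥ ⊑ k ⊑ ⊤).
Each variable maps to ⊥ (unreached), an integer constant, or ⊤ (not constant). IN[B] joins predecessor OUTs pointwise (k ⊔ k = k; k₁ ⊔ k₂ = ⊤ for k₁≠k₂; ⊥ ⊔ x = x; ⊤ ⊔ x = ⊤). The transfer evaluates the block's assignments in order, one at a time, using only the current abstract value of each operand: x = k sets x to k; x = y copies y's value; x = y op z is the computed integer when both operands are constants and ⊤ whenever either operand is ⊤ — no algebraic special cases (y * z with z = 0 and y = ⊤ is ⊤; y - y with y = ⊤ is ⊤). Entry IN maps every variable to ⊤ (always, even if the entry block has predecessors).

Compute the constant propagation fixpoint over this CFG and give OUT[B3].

Answer: {a: ⊤, b: ⊤, c: ⊤, d: 5, e: ⊤, f: ⊤}

Working:
Fixpoint table:
  B0:  IN=(all ⊤)  OUT=(all ⊤)
  B1:  IN=(all ⊤)  OUT=(all ⊤)
  B2:  IN=(all ⊤)  OUT=(all ⊤)
  B3:  IN=(all ⊤)  OUT={d:5; rest ⊤}

Merge at B3: IN[B3] = OUT[B1] ⊔ OUT[B2] = {a: ⊤, b: ⊤, c: ⊤, d: ⊤, e: ⊤, f: ⊤}
Applying B3's transfer function to that IN value gives OUT[B3] (row B3 above).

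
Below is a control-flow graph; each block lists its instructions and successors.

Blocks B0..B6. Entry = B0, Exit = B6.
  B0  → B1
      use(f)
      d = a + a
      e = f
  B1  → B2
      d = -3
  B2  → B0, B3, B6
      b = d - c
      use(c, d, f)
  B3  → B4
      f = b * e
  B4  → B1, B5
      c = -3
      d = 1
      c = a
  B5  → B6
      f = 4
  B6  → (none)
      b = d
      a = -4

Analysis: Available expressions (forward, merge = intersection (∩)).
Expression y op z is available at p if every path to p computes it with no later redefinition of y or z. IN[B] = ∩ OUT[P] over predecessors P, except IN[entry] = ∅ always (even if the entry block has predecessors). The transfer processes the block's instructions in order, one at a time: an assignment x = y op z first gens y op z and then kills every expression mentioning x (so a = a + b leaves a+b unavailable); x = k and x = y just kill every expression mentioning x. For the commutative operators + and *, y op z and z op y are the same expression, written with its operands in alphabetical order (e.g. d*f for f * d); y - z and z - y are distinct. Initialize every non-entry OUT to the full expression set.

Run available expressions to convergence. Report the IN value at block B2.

Answer: {a+a}

Derivation:
Converged values:
  B0:   IN={}   OUT={a+a}
  B1:   IN={a+a}   OUT={a+a}
  B2:   IN={a+a}   OUT={a+a, d-c}
  B3:   IN={a+a, d-c}   OUT={a+a, b*e, d-c}
  B4:   IN={a+a, b*e, d-c}   OUT={a+a, b*e}
  B5:   IN={a+a, b*e}   OUT={a+a, b*e}
  B6:   IN={a+a}   OUT={}

Merge at B2: IN[B2] = OUT[B1] = {a+a}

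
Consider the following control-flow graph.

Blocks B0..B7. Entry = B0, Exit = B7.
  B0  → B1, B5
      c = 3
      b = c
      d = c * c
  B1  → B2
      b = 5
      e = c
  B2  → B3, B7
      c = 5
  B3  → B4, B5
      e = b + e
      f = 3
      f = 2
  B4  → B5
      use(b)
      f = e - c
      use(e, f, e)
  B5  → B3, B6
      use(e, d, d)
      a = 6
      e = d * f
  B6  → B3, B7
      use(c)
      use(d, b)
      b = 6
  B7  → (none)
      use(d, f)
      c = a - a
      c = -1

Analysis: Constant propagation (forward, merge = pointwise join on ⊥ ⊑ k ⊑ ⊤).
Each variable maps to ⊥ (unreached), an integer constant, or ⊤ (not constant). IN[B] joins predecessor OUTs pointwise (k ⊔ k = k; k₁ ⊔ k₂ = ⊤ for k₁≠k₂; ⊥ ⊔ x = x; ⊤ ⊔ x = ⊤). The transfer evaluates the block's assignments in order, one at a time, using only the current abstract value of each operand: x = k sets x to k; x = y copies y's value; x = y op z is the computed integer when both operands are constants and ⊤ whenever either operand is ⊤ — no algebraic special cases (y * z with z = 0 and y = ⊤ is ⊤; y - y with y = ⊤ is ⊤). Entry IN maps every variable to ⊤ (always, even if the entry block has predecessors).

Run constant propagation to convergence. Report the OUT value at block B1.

Converged values:
  B0:   IN=(all ⊤)   OUT={b:3, c:3, d:9; rest ⊤}
  B1:   IN={b:3, c:3, d:9; rest ⊤}   OUT={b:5, c:3, d:9, e:3; rest ⊤}
  B2:   IN={b:5, c:3, d:9, e:3; rest ⊤}   OUT={b:5, c:5, d:9, e:3; rest ⊤}
  B3:   IN={d:9; rest ⊤}   OUT={d:9, f:2; rest ⊤}
  B4:   IN={d:9, f:2; rest ⊤}   OUT={d:9; rest ⊤}
  B5:   IN={d:9; rest ⊤}   OUT={a:6, d:9; rest ⊤}
  B6:   IN={a:6, d:9; rest ⊤}   OUT={a:6, b:6, d:9; rest ⊤}
  B7:   IN={d:9; rest ⊤}   OUT={c:-1, d:9; rest ⊤}

Merge at B1: IN[B1] = OUT[B0] = {a: ⊤, b: 3, c: 3, d: 9, e: ⊤, f: ⊤}
Applying B1's transfer function to that IN value gives OUT[B1] (row B1 above).

Answer: {a: ⊤, b: 5, c: 3, d: 9, e: 3, f: ⊤}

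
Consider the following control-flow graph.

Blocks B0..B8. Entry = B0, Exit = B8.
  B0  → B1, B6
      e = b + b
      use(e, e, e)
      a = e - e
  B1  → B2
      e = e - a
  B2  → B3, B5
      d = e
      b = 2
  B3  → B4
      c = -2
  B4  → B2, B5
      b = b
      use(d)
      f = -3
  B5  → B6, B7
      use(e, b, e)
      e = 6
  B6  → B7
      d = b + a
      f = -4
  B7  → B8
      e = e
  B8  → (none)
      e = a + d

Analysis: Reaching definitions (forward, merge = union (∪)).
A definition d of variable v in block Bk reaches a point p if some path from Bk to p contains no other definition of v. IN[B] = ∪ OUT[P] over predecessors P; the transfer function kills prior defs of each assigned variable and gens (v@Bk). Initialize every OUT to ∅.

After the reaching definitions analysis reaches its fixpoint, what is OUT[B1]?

Answer: {a@B0, e@B1}

Derivation:
Per-block solution:
  B0:   IN={}   OUT={a@B0, e@B0}
  B1:   IN={a@B0, e@B0}   OUT={a@B0, e@B1}
  B2:   IN={a@B0, b@B4, c@B3, d@B2, e@B1, f@B4}   OUT={a@B0, b@B2, c@B3, d@B2, e@B1, f@B4}
  B3:   IN={a@B0, b@B2, c@B3, d@B2, e@B1, f@B4}   OUT={a@B0, b@B2, c@B3, d@B2, e@B1, f@B4}
  B4:   IN={a@B0, b@B2, c@B3, d@B2, e@B1, f@B4}   OUT={a@B0, b@B4, c@B3, d@B2, e@B1, f@B4}
  B5:   IN={a@B0, b@B2, b@B4, c@B3, d@B2, e@B1, f@B4}   OUT={a@B0, b@B2, b@B4, c@B3, d@B2, e@B5, f@B4}
  B6:   IN={a@B0, b@B2, b@B4, c@B3, d@B2, e@B0, e@B5, f@B4}   OUT={a@B0, b@B2, b@B4, c@B3, d@B6, e@B0, e@B5, f@B6}
  B7:   IN={a@B0, b@B2, b@B4, c@B3, d@B2, d@B6, e@B0, e@B5, f@B4, f@B6}   OUT={a@B0, b@B2, b@B4, c@B3, d@B2, d@B6, e@B7, f@B4, f@B6}
  B8:   IN={a@B0, b@B2, b@B4, c@B3, d@B2, d@B6, e@B7, f@B4, f@B6}   OUT={a@B0, b@B2, b@B4, c@B3, d@B2, d@B6, e@B8, f@B4, f@B6}

Merge at B1: IN[B1] = OUT[B0] = {a@B0, e@B0}
Applying B1's transfer function to that IN value gives OUT[B1] (row B1 above).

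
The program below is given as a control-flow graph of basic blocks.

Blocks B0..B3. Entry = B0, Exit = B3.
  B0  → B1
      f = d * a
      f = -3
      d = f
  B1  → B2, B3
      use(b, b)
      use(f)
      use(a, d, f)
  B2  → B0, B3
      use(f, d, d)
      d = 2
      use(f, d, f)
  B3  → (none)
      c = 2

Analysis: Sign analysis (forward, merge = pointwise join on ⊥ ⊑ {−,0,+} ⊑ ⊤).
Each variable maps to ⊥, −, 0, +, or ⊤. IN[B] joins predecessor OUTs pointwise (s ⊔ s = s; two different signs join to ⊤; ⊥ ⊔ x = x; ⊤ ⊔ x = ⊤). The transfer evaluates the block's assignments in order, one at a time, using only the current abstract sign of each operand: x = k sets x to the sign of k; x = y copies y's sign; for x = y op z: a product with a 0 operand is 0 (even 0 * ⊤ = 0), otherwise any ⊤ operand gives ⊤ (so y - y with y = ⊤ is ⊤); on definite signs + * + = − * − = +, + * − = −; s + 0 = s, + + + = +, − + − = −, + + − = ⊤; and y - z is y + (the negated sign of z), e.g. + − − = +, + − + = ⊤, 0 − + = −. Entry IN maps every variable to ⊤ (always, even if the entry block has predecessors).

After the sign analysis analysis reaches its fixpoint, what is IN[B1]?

Answer: {a: ⊤, b: ⊤, c: ⊤, d: -, e: ⊤, f: -}

Trace:
Fixpoint table:
  B0: | IN=(all ⊤) | OUT={d:-, f:-; rest ⊤}
  B1: | IN={d:-, f:-; rest ⊤} | OUT={d:-, f:-; rest ⊤}
  B2: | IN={d:-, f:-; rest ⊤} | OUT={d:+, f:-; rest ⊤}
  B3: | IN={f:-; rest ⊤} | OUT={c:+, f:-; rest ⊤}

Merge at B1: IN[B1] = OUT[B0] = {a: ⊤, b: ⊤, c: ⊤, d: -, e: ⊤, f: -}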